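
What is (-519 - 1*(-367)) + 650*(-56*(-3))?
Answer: 109048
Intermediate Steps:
(-519 - 1*(-367)) + 650*(-56*(-3)) = (-519 + 367) + 650*168 = -152 + 109200 = 109048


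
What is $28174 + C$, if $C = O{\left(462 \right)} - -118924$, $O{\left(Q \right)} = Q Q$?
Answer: $360542$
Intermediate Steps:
$O{\left(Q \right)} = Q^{2}$
$C = 332368$ ($C = 462^{2} - -118924 = 213444 + 118924 = 332368$)
$28174 + C = 28174 + 332368 = 360542$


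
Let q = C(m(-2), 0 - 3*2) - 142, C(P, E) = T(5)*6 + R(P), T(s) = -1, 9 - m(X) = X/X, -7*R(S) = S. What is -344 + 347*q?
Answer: -364676/7 ≈ -52097.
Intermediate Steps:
R(S) = -S/7
m(X) = 8 (m(X) = 9 - X/X = 9 - 1*1 = 9 - 1 = 8)
C(P, E) = -6 - P/7 (C(P, E) = -1*6 - P/7 = -6 - P/7)
q = -1044/7 (q = (-6 - ⅐*8) - 142 = (-6 - 8/7) - 142 = -50/7 - 142 = -1044/7 ≈ -149.14)
-344 + 347*q = -344 + 347*(-1044/7) = -344 - 362268/7 = -364676/7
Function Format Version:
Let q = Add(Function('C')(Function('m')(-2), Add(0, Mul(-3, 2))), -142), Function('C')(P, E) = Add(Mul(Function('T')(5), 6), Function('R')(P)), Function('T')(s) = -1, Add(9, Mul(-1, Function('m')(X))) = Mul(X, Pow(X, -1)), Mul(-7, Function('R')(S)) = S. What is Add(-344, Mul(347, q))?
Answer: Rational(-364676, 7) ≈ -52097.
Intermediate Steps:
Function('R')(S) = Mul(Rational(-1, 7), S)
Function('m')(X) = 8 (Function('m')(X) = Add(9, Mul(-1, Mul(X, Pow(X, -1)))) = Add(9, Mul(-1, 1)) = Add(9, -1) = 8)
Function('C')(P, E) = Add(-6, Mul(Rational(-1, 7), P)) (Function('C')(P, E) = Add(Mul(-1, 6), Mul(Rational(-1, 7), P)) = Add(-6, Mul(Rational(-1, 7), P)))
q = Rational(-1044, 7) (q = Add(Add(-6, Mul(Rational(-1, 7), 8)), -142) = Add(Add(-6, Rational(-8, 7)), -142) = Add(Rational(-50, 7), -142) = Rational(-1044, 7) ≈ -149.14)
Add(-344, Mul(347, q)) = Add(-344, Mul(347, Rational(-1044, 7))) = Add(-344, Rational(-362268, 7)) = Rational(-364676, 7)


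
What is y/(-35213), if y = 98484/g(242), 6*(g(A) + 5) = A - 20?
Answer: -24621/281704 ≈ -0.087400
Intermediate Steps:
g(A) = -25/3 + A/6 (g(A) = -5 + (A - 20)/6 = -5 + (-20 + A)/6 = -5 + (-10/3 + A/6) = -25/3 + A/6)
y = 24621/8 (y = 98484/(-25/3 + (⅙)*242) = 98484/(-25/3 + 121/3) = 98484/32 = 98484*(1/32) = 24621/8 ≈ 3077.6)
y/(-35213) = (24621/8)/(-35213) = (24621/8)*(-1/35213) = -24621/281704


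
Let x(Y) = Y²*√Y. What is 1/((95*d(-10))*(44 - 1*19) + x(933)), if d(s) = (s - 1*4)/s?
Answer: -3325/706981764424268 + 870489*√933/706981764424268 ≈ 3.7605e-8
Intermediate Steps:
d(s) = (-4 + s)/s (d(s) = (s - 4)/s = (-4 + s)/s)
x(Y) = Y^(5/2)
1/((95*d(-10))*(44 - 1*19) + x(933)) = 1/((95*((-4 - 10)/(-10)))*(44 - 1*19) + 933^(5/2)) = 1/((95*(-⅒*(-14)))*(44 - 19) + 870489*√933) = 1/((95*(7/5))*25 + 870489*√933) = 1/(133*25 + 870489*√933) = 1/(3325 + 870489*√933)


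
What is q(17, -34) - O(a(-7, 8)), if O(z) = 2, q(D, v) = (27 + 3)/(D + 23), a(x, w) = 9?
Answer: -5/4 ≈ -1.2500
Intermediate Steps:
q(D, v) = 30/(23 + D)
q(17, -34) - O(a(-7, 8)) = 30/(23 + 17) - 1*2 = 30/40 - 2 = 30*(1/40) - 2 = ¾ - 2 = -5/4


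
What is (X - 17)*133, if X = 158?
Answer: 18753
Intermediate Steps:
(X - 17)*133 = (158 - 17)*133 = 141*133 = 18753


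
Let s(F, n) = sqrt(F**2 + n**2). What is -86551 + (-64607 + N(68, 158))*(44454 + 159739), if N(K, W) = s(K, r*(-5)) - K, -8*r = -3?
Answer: -13206268826 + 204193*sqrt(296161)/8 ≈ -1.3192e+10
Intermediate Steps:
r = 3/8 (r = -1/8*(-3) = 3/8 ≈ 0.37500)
N(K, W) = sqrt(225/64 + K**2) - K (N(K, W) = sqrt(K**2 + ((3/8)*(-5))**2) - K = sqrt(K**2 + (-15/8)**2) - K = sqrt(K**2 + 225/64) - K = sqrt(225/64 + K**2) - K)
-86551 + (-64607 + N(68, 158))*(44454 + 159739) = -86551 + (-64607 + (-1*68 + sqrt(225 + 64*68**2)/8))*(44454 + 159739) = -86551 + (-64607 + (-68 + sqrt(225 + 64*4624)/8))*204193 = -86551 + (-64607 + (-68 + sqrt(225 + 295936)/8))*204193 = -86551 + (-64607 + (-68 + sqrt(296161)/8))*204193 = -86551 + (-64675 + sqrt(296161)/8)*204193 = -86551 + (-13206182275 + 204193*sqrt(296161)/8) = -13206268826 + 204193*sqrt(296161)/8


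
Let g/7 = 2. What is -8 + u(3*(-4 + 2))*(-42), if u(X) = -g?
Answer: 580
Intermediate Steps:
g = 14 (g = 7*2 = 14)
u(X) = -14 (u(X) = -1*14 = -14)
-8 + u(3*(-4 + 2))*(-42) = -8 - 14*(-42) = -8 + 588 = 580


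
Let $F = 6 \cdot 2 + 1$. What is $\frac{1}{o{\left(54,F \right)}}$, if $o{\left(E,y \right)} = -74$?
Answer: $- \frac{1}{74} \approx -0.013514$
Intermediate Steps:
$F = 13$ ($F = 12 + 1 = 13$)
$\frac{1}{o{\left(54,F \right)}} = \frac{1}{-74} = - \frac{1}{74}$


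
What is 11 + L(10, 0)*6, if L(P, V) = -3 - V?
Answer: -7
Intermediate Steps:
11 + L(10, 0)*6 = 11 + (-3 - 1*0)*6 = 11 + (-3 + 0)*6 = 11 - 3*6 = 11 - 18 = -7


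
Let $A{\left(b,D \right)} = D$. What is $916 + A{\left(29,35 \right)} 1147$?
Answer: $41061$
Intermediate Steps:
$916 + A{\left(29,35 \right)} 1147 = 916 + 35 \cdot 1147 = 916 + 40145 = 41061$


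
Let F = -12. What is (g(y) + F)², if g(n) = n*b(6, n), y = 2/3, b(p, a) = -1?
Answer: 1444/9 ≈ 160.44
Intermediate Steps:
y = ⅔ (y = 2*(⅓) = ⅔ ≈ 0.66667)
g(n) = -n (g(n) = n*(-1) = -n)
(g(y) + F)² = (-1*⅔ - 12)² = (-⅔ - 12)² = (-38/3)² = 1444/9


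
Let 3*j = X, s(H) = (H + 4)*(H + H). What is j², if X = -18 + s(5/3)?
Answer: 64/729 ≈ 0.087791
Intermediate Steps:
s(H) = 2*H*(4 + H) (s(H) = (4 + H)*(2*H) = 2*H*(4 + H))
X = 8/9 (X = -18 + 2*(5/3)*(4 + 5/3) = -18 + 2*(5/3)*(17/3) = -18 + 170/9 = 8/9 ≈ 0.88889)
j = 8/27 (j = (⅓)*(8/9) = 8/27 ≈ 0.29630)
j² = (8/27)² = 64/729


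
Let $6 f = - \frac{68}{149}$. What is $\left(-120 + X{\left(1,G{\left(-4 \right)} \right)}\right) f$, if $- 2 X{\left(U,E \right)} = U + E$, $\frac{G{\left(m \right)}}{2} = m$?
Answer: $\frac{3961}{447} \approx 8.8613$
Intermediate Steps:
$f = - \frac{34}{447}$ ($f = \frac{\left(-68\right) \frac{1}{149}}{6} = \frac{1}{6} \left(- \frac{68}{149}\right) = - \frac{34}{447} \approx -0.076063$)
$G{\left(m \right)} = 2 m$
$X{\left(U,E \right)} = - \frac{E}{2} - \frac{U}{2}$ ($X{\left(U,E \right)} = - \frac{U + E}{2} = - \frac{E + U}{2} = - \frac{E}{2} - \frac{U}{2}$)
$\left(-120 + X{\left(1,G{\left(-4 \right)} \right)}\right) f = \left(-120 - \left(\frac{1}{2} + \frac{2 \left(-4\right)}{2}\right)\right) \left(- \frac{34}{447}\right) = \left(-120 - - \frac{7}{2}\right) \left(- \frac{34}{447}\right) = \left(-120 + \left(4 - \frac{1}{2}\right)\right) \left(- \frac{34}{447}\right) = \left(-120 + \frac{7}{2}\right) \left(- \frac{34}{447}\right) = \left(- \frac{233}{2}\right) \left(- \frac{34}{447}\right) = \frac{3961}{447}$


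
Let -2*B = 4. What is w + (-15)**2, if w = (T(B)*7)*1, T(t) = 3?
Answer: 246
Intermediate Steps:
B = -2 (B = -1/2*4 = -2)
w = 21 (w = (3*7)*1 = 21*1 = 21)
w + (-15)**2 = 21 + (-15)**2 = 21 + 225 = 246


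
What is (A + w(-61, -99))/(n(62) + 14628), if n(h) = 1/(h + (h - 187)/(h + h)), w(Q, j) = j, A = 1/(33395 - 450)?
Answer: -12333566451/1822380480580 ≈ -0.0067678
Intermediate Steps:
A = 1/32945 ≈ 3.0354e-5
n(h) = 1/(h + (-187 + h)/(2*h)) (n(h) = 1/(h + (-187 + h)/((2*h))) = 1/(h + (-187 + h)*(1/(2*h))) = 1/(h + (-187 + h)/(2*h)))
(A + w(-61, -99))/(n(62) + 14628) = (1/32945 - 99)/(2*62/(-187 + 62 + 2*62²) + 14628) = -3261554/(32945*(2*62/(-187 + 62 + 2*3844) + 14628)) = -3261554/(32945*(2*62/(-187 + 62 + 7688) + 14628)) = -3261554/(32945*(2*62/7563 + 14628)) = -3261554/(32945*(2*62*(1/7563) + 14628)) = -3261554/(32945*(124/7563 + 14628)) = -3261554/(32945*110631688/7563) = -3261554/32945*7563/110631688 = -12333566451/1822380480580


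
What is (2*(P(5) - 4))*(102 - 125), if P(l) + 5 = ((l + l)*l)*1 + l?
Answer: -2116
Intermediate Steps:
P(l) = -5 + l + 2*l² (P(l) = -5 + (((l + l)*l)*1 + l) = -5 + (((2*l)*l)*1 + l) = -5 + ((2*l²)*1 + l) = -5 + (2*l² + l) = -5 + (l + 2*l²) = -5 + l + 2*l²)
(2*(P(5) - 4))*(102 - 125) = (2*((-5 + 5 + 2*5²) - 4))*(102 - 125) = (2*((-5 + 5 + 2*25) - 4))*(-23) = (2*((-5 + 5 + 50) - 4))*(-23) = (2*(50 - 4))*(-23) = (2*46)*(-23) = 92*(-23) = -2116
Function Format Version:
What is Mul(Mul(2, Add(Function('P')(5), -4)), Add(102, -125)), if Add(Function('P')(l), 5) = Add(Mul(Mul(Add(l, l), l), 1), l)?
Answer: -2116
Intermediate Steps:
Function('P')(l) = Add(-5, l, Mul(2, Pow(l, 2))) (Function('P')(l) = Add(-5, Add(Mul(Mul(Add(l, l), l), 1), l)) = Add(-5, Add(Mul(Mul(Mul(2, l), l), 1), l)) = Add(-5, Add(Mul(Mul(2, Pow(l, 2)), 1), l)) = Add(-5, Add(Mul(2, Pow(l, 2)), l)) = Add(-5, Add(l, Mul(2, Pow(l, 2)))) = Add(-5, l, Mul(2, Pow(l, 2))))
Mul(Mul(2, Add(Function('P')(5), -4)), Add(102, -125)) = Mul(Mul(2, Add(Add(-5, 5, Mul(2, Pow(5, 2))), -4)), Add(102, -125)) = Mul(Mul(2, Add(Add(-5, 5, Mul(2, 25)), -4)), -23) = Mul(Mul(2, Add(Add(-5, 5, 50), -4)), -23) = Mul(Mul(2, Add(50, -4)), -23) = Mul(Mul(2, 46), -23) = Mul(92, -23) = -2116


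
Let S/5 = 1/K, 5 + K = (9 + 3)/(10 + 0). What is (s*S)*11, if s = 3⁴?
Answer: -22275/19 ≈ -1172.4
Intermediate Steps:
s = 81
K = -19/5 (K = -5 + (9 + 3)/(10 + 0) = -5 + 12/10 = -5 + 12*(⅒) = -5 + 6/5 = -19/5 ≈ -3.8000)
S = -25/19 (S = 5/(-19/5) = 5*(-5/19) = -25/19 ≈ -1.3158)
(s*S)*11 = (81*(-25/19))*11 = -2025/19*11 = -22275/19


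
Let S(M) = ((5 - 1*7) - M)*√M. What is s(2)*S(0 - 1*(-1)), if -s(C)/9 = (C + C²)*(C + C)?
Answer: 648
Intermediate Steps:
S(M) = √M*(-2 - M) (S(M) = ((5 - 7) - M)*√M = (-2 - M)*√M = √M*(-2 - M))
s(C) = -18*C*(C + C²) (s(C) = -9*(C + C²)*(C + C) = -9*(C + C²)*2*C = -18*C*(C + C²))
s(2)*S(0 - 1*(-1)) = (18*2²*(-1 - 1*2))*(√(0 - 1*(-1))*(-2 - (0 - 1*(-1)))) = (18*4*(-1 - 2))*(√(0 + 1)*(-2 - (0 + 1))) = (18*4*(-3))*(√1*(-2 - 1*1)) = -216*(-2 - 1) = -216*(-3) = 648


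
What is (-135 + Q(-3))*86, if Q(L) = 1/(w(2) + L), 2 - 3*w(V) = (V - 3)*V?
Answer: -58308/5 ≈ -11662.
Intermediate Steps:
w(V) = ⅔ - V*(-3 + V)/3 (w(V) = ⅔ - (V - 3)*V/3 = ⅔ - (-3 + V)*V/3 = ⅔ - V*(-3 + V)/3)
Q(L) = 1/(4/3 + L) (Q(L) = 1/((⅔ + 2 - ⅓*2²) + L) = 1/((⅔ + 2 - ⅓*4) + L) = 1/((⅔ + 2 - 4/3) + L) = 1/(4/3 + L))
(-135 + Q(-3))*86 = (-135 + 3/(4 + 3*(-3)))*86 = (-135 + 3/(4 - 9))*86 = (-135 + 3/(-5))*86 = (-135 + 3*(-⅕))*86 = (-135 - ⅗)*86 = -678/5*86 = -58308/5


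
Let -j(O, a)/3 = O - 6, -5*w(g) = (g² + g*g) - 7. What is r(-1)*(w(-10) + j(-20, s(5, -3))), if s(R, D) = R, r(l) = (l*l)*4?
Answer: 788/5 ≈ 157.60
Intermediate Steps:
r(l) = 4*l² (r(l) = l²*4 = 4*l²)
w(g) = 7/5 - 2*g²/5 (w(g) = -((g² + g*g) - 7)/5 = -((g² + g²) - 7)/5 = -(2*g² - 7)/5 = -(-7 + 2*g²)/5 = 7/5 - 2*g²/5)
j(O, a) = 18 - 3*O (j(O, a) = -3*(O - 6) = -3*(-6 + O) = 18 - 3*O)
r(-1)*(w(-10) + j(-20, s(5, -3))) = (4*(-1)²)*((7/5 - ⅖*(-10)²) + (18 - 3*(-20))) = (4*1)*((7/5 - ⅖*100) + (18 + 60)) = 4*((7/5 - 40) + 78) = 4*(-193/5 + 78) = 4*(197/5) = 788/5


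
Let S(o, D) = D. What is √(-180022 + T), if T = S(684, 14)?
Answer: 2*I*√45002 ≈ 424.27*I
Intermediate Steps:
T = 14
√(-180022 + T) = √(-180022 + 14) = √(-180008) = 2*I*√45002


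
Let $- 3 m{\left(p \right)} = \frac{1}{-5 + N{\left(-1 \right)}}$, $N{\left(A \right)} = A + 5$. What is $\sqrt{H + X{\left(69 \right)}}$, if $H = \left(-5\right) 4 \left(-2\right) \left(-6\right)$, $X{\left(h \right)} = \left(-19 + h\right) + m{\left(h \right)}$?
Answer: $\frac{i \sqrt{1707}}{3} \approx 13.772 i$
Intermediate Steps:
$N{\left(A \right)} = 5 + A$
$m{\left(p \right)} = \frac{1}{3}$ ($m{\left(p \right)} = - \frac{1}{3 \left(-5 + \left(5 - 1\right)\right)} = - \frac{1}{3 \left(-5 + 4\right)} = - \frac{1}{3 \left(-1\right)} = \left(- \frac{1}{3}\right) \left(-1\right) = \frac{1}{3}$)
$X{\left(h \right)} = - \frac{56}{3} + h$ ($X{\left(h \right)} = \left(-19 + h\right) + \frac{1}{3} = - \frac{56}{3} + h$)
$H = -240$ ($H = \left(-20\right) \left(-2\right) \left(-6\right) = 40 \left(-6\right) = -240$)
$\sqrt{H + X{\left(69 \right)}} = \sqrt{-240 + \left(- \frac{56}{3} + 69\right)} = \sqrt{-240 + \frac{151}{3}} = \sqrt{- \frac{569}{3}} = \frac{i \sqrt{1707}}{3}$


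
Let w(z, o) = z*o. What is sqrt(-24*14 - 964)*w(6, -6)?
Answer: -360*I*sqrt(13) ≈ -1298.0*I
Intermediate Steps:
w(z, o) = o*z
sqrt(-24*14 - 964)*w(6, -6) = sqrt(-24*14 - 964)*(-6*6) = sqrt(-336 - 964)*(-36) = sqrt(-1300)*(-36) = (10*I*sqrt(13))*(-36) = -360*I*sqrt(13)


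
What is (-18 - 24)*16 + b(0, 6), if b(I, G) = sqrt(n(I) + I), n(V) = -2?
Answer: -672 + I*sqrt(2) ≈ -672.0 + 1.4142*I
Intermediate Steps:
b(I, G) = sqrt(-2 + I)
(-18 - 24)*16 + b(0, 6) = (-18 - 24)*16 + sqrt(-2 + 0) = -42*16 + sqrt(-2) = -672 + I*sqrt(2)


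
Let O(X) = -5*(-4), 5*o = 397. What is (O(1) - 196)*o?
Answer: -69872/5 ≈ -13974.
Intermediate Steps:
o = 397/5 (o = (⅕)*397 = 397/5 ≈ 79.400)
O(X) = 20
(O(1) - 196)*o = (20 - 196)*(397/5) = -176*397/5 = -69872/5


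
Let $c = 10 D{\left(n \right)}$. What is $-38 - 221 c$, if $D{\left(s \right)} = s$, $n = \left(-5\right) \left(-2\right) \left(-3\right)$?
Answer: $66262$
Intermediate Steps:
$n = -30$ ($n = 10 \left(-3\right) = -30$)
$c = -300$ ($c = 10 \left(-30\right) = -300$)
$-38 - 221 c = -38 - -66300 = -38 + 66300 = 66262$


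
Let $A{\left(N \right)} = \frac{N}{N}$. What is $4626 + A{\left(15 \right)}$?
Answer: $4627$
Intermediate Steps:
$A{\left(N \right)} = 1$
$4626 + A{\left(15 \right)} = 4626 + 1 = 4627$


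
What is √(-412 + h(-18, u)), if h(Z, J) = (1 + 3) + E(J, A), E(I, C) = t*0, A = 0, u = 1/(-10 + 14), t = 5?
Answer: 2*I*√102 ≈ 20.199*I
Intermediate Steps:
u = ¼ (u = 1/4 = ¼ ≈ 0.25000)
E(I, C) = 0 (E(I, C) = 5*0 = 0)
h(Z, J) = 4 (h(Z, J) = (1 + 3) + 0 = 4 + 0 = 4)
√(-412 + h(-18, u)) = √(-412 + 4) = √(-408) = 2*I*√102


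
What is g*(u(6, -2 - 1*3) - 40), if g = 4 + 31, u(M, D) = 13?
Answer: -945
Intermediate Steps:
g = 35
g*(u(6, -2 - 1*3) - 40) = 35*(13 - 40) = 35*(-27) = -945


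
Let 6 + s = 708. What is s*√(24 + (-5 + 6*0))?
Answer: 702*√19 ≈ 3059.9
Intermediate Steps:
s = 702 (s = -6 + 708 = 702)
s*√(24 + (-5 + 6*0)) = 702*√(24 + (-5 + 6*0)) = 702*√(24 + (-5 + 0)) = 702*√(24 - 5) = 702*√19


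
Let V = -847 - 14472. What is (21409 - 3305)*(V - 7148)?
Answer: -406742568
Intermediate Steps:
V = -15319
(21409 - 3305)*(V - 7148) = (21409 - 3305)*(-15319 - 7148) = 18104*(-22467) = -406742568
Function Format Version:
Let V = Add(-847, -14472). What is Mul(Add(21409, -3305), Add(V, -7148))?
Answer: -406742568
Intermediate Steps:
V = -15319
Mul(Add(21409, -3305), Add(V, -7148)) = Mul(Add(21409, -3305), Add(-15319, -7148)) = Mul(18104, -22467) = -406742568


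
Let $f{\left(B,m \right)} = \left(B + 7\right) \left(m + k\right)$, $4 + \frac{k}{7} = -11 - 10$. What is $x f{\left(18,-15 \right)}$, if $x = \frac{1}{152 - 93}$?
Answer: $- \frac{4750}{59} \approx -80.508$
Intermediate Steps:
$k = -175$ ($k = -28 + 7 \left(-11 - 10\right) = -28 + 7 \left(-21\right) = -28 - 147 = -175$)
$f{\left(B,m \right)} = \left(-175 + m\right) \left(7 + B\right)$ ($f{\left(B,m \right)} = \left(B + 7\right) \left(m - 175\right) = \left(7 + B\right) \left(-175 + m\right) = \left(-175 + m\right) \left(7 + B\right)$)
$x = \frac{1}{59} \approx 0.016949$
$x f{\left(18,-15 \right)} = \frac{-1225 - 3150 + 7 \left(-15\right) + 18 \left(-15\right)}{59} = \frac{-1225 - 3150 - 105 - 270}{59} = \frac{1}{59} \left(-4750\right) = - \frac{4750}{59}$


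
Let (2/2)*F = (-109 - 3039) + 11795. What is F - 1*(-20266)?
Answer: 28913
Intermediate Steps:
F = 8647 (F = (-109 - 3039) + 11795 = -3148 + 11795 = 8647)
F - 1*(-20266) = 8647 - 1*(-20266) = 8647 + 20266 = 28913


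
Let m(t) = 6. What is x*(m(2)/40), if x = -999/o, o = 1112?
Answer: -2997/22240 ≈ -0.13476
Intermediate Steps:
x = -999/1112 ≈ -0.89838
x*(m(2)/40) = -2997/(556*40) = -999/1112*3/20 = -2997/22240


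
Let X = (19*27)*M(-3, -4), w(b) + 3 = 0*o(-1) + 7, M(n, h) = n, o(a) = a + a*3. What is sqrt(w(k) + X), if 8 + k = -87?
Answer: I*sqrt(1535) ≈ 39.179*I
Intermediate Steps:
o(a) = 4*a (o(a) = a + 3*a = 4*a)
k = -95 (k = -8 - 87 = -95)
w(b) = 4 (w(b) = -3 + (0*(4*(-1)) + 7) = -3 + (0*(-4) + 7) = -3 + (0 + 7) = -3 + 7 = 4)
X = -1539 (X = (19*27)*(-3) = 513*(-3) = -1539)
sqrt(w(k) + X) = sqrt(4 - 1539) = sqrt(-1535) = I*sqrt(1535)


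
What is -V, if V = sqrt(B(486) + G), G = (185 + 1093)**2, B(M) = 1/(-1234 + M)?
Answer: -sqrt(228457232597)/374 ≈ -1278.0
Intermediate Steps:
G = 1633284 (G = 1278**2 = 1633284)
V = sqrt(228457232597)/374 (V = sqrt(1/(-1234 + 486) + 1633284) = sqrt(1/(-748) + 1633284) = sqrt(-1/748 + 1633284) = sqrt(1221696431/748) = sqrt(228457232597)/374 ≈ 1278.0)
-V = -sqrt(228457232597)/374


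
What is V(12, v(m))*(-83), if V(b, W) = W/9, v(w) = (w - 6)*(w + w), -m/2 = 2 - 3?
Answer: 1328/9 ≈ 147.56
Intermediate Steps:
m = 2 (m = -2*(2 - 3) = -2*(-1) = 2)
v(w) = 2*w*(-6 + w) (v(w) = (-6 + w)*(2*w) = 2*w*(-6 + w))
V(b, W) = W/9 (V(b, W) = W*(⅑) = W/9)
V(12, v(m))*(-83) = ((2*2*(-6 + 2))/9)*(-83) = ((2*2*(-4))/9)*(-83) = ((⅑)*(-16))*(-83) = -16/9*(-83) = 1328/9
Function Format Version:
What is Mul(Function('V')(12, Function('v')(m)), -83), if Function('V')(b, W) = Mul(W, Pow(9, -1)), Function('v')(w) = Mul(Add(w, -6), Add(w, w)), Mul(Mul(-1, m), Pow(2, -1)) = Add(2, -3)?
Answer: Rational(1328, 9) ≈ 147.56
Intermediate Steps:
m = 2 (m = Mul(-2, Add(2, -3)) = Mul(-2, -1) = 2)
Function('v')(w) = Mul(2, w, Add(-6, w)) (Function('v')(w) = Mul(Add(-6, w), Mul(2, w)) = Mul(2, w, Add(-6, w)))
Function('V')(b, W) = Mul(Rational(1, 9), W) (Function('V')(b, W) = Mul(W, Rational(1, 9)) = Mul(Rational(1, 9), W))
Mul(Function('V')(12, Function('v')(m)), -83) = Mul(Mul(Rational(1, 9), Mul(2, 2, Add(-6, 2))), -83) = Mul(Mul(Rational(1, 9), Mul(2, 2, -4)), -83) = Mul(Mul(Rational(1, 9), -16), -83) = Mul(Rational(-16, 9), -83) = Rational(1328, 9)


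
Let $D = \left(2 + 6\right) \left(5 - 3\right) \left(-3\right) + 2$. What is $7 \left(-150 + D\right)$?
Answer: $-1372$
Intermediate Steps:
$D = -46$ ($D = 8 \cdot 2 \left(-3\right) + 2 = 16 \left(-3\right) + 2 = -48 + 2 = -46$)
$7 \left(-150 + D\right) = 7 \left(-150 - 46\right) = 7 \left(-196\right) = -1372$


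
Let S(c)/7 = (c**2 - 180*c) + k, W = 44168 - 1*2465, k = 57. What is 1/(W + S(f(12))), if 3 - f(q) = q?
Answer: 1/54009 ≈ 1.8515e-5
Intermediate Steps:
f(q) = 3 - q
W = 41703 (W = 44168 - 2465 = 41703)
S(c) = 399 - 1260*c + 7*c**2 (S(c) = 7*((c**2 - 180*c) + 57) = 7*(57 + c**2 - 180*c) = 399 - 1260*c + 7*c**2)
1/(W + S(f(12))) = 1/(41703 + (399 - 1260*(3 - 1*12) + 7*(3 - 1*12)**2)) = 1/(41703 + (399 - 1260*(3 - 12) + 7*(3 - 12)**2)) = 1/(41703 + (399 - 1260*(-9) + 7*(-9)**2)) = 1/(41703 + (399 + 11340 + 7*81)) = 1/(41703 + (399 + 11340 + 567)) = 1/(41703 + 12306) = 1/54009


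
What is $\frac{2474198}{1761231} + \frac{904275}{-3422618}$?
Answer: $\frac{6875597447839}{6028020922758} \approx 1.1406$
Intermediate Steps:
$\frac{2474198}{1761231} + \frac{904275}{-3422618} = 2474198 \cdot \frac{1}{1761231} + 904275 \left(- \frac{1}{3422618}\right) = \frac{2474198}{1761231} - \frac{904275}{3422618} = \frac{6875597447839}{6028020922758}$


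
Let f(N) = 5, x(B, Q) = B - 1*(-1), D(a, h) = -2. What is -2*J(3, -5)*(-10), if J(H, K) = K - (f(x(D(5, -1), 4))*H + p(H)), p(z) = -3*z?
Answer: -220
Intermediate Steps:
x(B, Q) = 1 + B (x(B, Q) = B + 1 = 1 + B)
J(H, K) = K - 2*H (J(H, K) = K - (5*H - 3*H) = K - 2*H)
-2*J(3, -5)*(-10) = -2*(-5 - 2*3)*(-10) = -2*(-5 - 6)*(-10) = -2*(-11)*(-10) = 22*(-10) = -220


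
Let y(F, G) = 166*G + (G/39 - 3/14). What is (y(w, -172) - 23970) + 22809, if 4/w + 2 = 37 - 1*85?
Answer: -16225823/546 ≈ -29718.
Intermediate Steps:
w = -2/25 (w = 4/(-2 + (37 - 1*85)) = 4/(-2 + (37 - 85)) = 4/(-2 - 48) = 4/(-50) = 4*(-1/50) = -2/25 ≈ -0.080000)
y(F, G) = -3/14 + 6475*G/39 (y(F, G) = 166*G + (G*(1/39) - 3*1/14) = 166*G + (G/39 - 3/14) = 166*G + (-3/14 + G/39) = -3/14 + 6475*G/39)
(y(w, -172) - 23970) + 22809 = ((-3/14 + (6475/39)*(-172)) - 23970) + 22809 = ((-3/14 - 1113700/39) - 23970) + 22809 = (-15591917/546 - 23970) + 22809 = -28679537/546 + 22809 = -16225823/546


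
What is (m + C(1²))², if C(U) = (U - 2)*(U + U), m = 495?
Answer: 243049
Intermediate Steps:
C(U) = 2*U*(-2 + U) (C(U) = (-2 + U)*(2*U) = 2*U*(-2 + U))
(m + C(1²))² = (495 + 2*1²*(-2 + 1²))² = (495 + 2*1*(-2 + 1))² = (495 + 2*1*(-1))² = (495 - 2)² = 493² = 243049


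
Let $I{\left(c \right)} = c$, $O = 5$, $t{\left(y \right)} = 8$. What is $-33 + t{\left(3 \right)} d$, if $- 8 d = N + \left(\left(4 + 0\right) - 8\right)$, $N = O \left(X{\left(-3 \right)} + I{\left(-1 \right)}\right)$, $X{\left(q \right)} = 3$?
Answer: $-39$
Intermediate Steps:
$N = 10$ ($N = 5 \left(3 - 1\right) = 5 \cdot 2 = 10$)
$d = - \frac{3}{4}$ ($d = - \frac{10 + \left(\left(4 + 0\right) - 8\right)}{8} = - \frac{10 + \left(4 - 8\right)}{8} = - \frac{10 - 4}{8} = \left(- \frac{1}{8}\right) 6 = - \frac{3}{4} \approx -0.75$)
$-33 + t{\left(3 \right)} d = -33 + 8 \left(- \frac{3}{4}\right) = -33 - 6 = -39$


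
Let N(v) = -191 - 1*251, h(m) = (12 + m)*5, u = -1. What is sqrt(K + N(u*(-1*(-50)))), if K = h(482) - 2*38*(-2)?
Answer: 2*sqrt(545) ≈ 46.690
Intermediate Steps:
h(m) = 60 + 5*m
N(v) = -442 (N(v) = -191 - 251 = -442)
K = 2622 (K = (60 + 5*482) - 2*38*(-2) = (60 + 2410) - 76*(-2) = 2470 + 152 = 2622)
sqrt(K + N(u*(-1*(-50)))) = sqrt(2622 - 442) = sqrt(2180) = 2*sqrt(545)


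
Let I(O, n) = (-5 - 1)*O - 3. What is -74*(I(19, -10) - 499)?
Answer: 45584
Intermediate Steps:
I(O, n) = -3 - 6*O (I(O, n) = -6*O - 3 = -3 - 6*O)
-74*(I(19, -10) - 499) = -74*((-3 - 6*19) - 499) = -74*((-3 - 114) - 499) = -74*(-117 - 499) = -74*(-616) = -1*(-45584) = 45584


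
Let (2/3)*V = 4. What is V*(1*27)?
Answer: 162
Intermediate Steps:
V = 6 (V = (3/2)*4 = 6)
V*(1*27) = 6*(1*27) = 6*27 = 162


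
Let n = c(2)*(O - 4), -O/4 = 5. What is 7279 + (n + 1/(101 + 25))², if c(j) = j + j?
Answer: 261850429/15876 ≈ 16493.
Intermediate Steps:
O = -20 (O = -4*5 = -20)
c(j) = 2*j
n = -96 (n = (2*2)*(-20 - 4) = 4*(-24) = -96)
7279 + (n + 1/(101 + 25))² = 7279 + (-96 + 1/(101 + 25))² = 7279 + (-96 + 1/126)² = 7279 + (-12095/126)² = 7279 + 146289025/15876 = 261850429/15876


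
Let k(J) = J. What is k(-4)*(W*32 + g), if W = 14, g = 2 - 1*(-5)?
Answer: -1820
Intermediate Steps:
g = 7 (g = 2 + 5 = 7)
k(-4)*(W*32 + g) = -4*(14*32 + 7) = -4*(448 + 7) = -4*455 = -1820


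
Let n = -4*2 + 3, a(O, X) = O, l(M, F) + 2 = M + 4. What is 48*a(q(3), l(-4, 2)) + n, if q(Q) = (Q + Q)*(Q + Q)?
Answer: 1723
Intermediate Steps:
l(M, F) = 2 + M (l(M, F) = -2 + (M + 4) = -2 + (4 + M) = 2 + M)
q(Q) = 4*Q² (q(Q) = (2*Q)*(2*Q) = 4*Q²)
n = -5 (n = -8 + 3 = -5)
48*a(q(3), l(-4, 2)) + n = 48*(4*3²) - 5 = 48*(4*9) - 5 = 48*36 - 5 = 1728 - 5 = 1723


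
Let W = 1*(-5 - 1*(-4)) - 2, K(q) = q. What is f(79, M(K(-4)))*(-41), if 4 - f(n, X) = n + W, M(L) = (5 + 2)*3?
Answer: 2952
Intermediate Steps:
M(L) = 21 (M(L) = 7*3 = 21)
W = -3 (W = 1*(-5 + 4) - 2 = 1*(-1) - 2 = -1 - 2 = -3)
f(n, X) = 7 - n (f(n, X) = 4 - (n - 3) = 4 - (-3 + n) = 4 + (3 - n) = 7 - n)
f(79, M(K(-4)))*(-41) = (7 - 1*79)*(-41) = (7 - 79)*(-41) = -72*(-41) = 2952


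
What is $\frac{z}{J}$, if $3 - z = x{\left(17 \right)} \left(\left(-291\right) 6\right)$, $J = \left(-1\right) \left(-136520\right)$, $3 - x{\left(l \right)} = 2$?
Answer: $\frac{1749}{136520} \approx 0.012811$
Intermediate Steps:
$x{\left(l \right)} = 1$ ($x{\left(l \right)} = 3 - 2 = 1$)
$J = 136520$
$z = 1749$ ($z = 3 - 1 \left(\left(-291\right) 6\right) = 3 - 1 \left(-1746\right) = 3 - -1746 = 3 + 1746 = 1749$)
$\frac{z}{J} = \frac{1749}{136520}$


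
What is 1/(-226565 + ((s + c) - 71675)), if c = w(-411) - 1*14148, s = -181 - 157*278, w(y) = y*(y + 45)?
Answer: -1/205789 ≈ -4.8593e-6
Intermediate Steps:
w(y) = y*(45 + y)
s = -43827 (s = -181 - 43646 = -43827)
c = 136278 (c = -411*(45 - 411) - 1*14148 = -411*(-366) - 14148 = 150426 - 14148 = 136278)
1/(-226565 + ((s + c) - 71675)) = 1/(-226565 + ((-43827 + 136278) - 71675)) = 1/(-226565 + (92451 - 71675)) = 1/(-226565 + 20776) = 1/(-205789) = -1/205789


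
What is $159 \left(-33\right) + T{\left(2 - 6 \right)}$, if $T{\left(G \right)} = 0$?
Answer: $-5247$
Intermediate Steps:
$159 \left(-33\right) + T{\left(2 - 6 \right)} = 159 \left(-33\right) + 0 = -5247 + 0 = -5247$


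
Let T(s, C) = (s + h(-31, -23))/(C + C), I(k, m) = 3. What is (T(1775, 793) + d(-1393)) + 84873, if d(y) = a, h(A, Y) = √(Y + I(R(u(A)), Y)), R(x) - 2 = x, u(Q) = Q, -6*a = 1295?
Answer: 201402062/2379 + I*√5/793 ≈ 84658.0 + 0.0028198*I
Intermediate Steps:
a = -1295/6 (a = -⅙*1295 = -1295/6 ≈ -215.83)
R(x) = 2 + x
h(A, Y) = √(3 + Y) (h(A, Y) = √(Y + 3) = √(3 + Y))
d(y) = -1295/6
T(s, C) = (s + 2*I*√5)/(2*C) (T(s, C) = (s + √(3 - 23))/(C + C) = (s + √(-20))/((2*C)) = (s + 2*I*√5)*(1/(2*C)) = (s + 2*I*√5)/(2*C))
(T(1775, 793) + d(-1393)) + 84873 = (((½)*1775 + I*√5)/793 - 1295/6) + 84873 = ((1775/2 + I*√5)/793 - 1295/6) + 84873 = ((1775/1586 + I*√5/793) - 1295/6) + 84873 = (-510805/2379 + I*√5/793) + 84873 = 201402062/2379 + I*√5/793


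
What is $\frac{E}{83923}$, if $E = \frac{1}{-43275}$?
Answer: $- \frac{1}{3631767825} \approx -2.7535 \cdot 10^{-10}$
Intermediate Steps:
$E = - \frac{1}{43275} \approx -2.3108 \cdot 10^{-5}$
$\frac{E}{83923} = - \frac{1}{43275 \cdot 83923} = \left(- \frac{1}{43275}\right) \frac{1}{83923} = - \frac{1}{3631767825}$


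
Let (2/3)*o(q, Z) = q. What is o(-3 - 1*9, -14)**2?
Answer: 324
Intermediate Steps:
o(q, Z) = 3*q/2
o(-3 - 1*9, -14)**2 = (3*(-3 - 1*9)/2)**2 = (3*(-3 - 9)/2)**2 = ((3/2)*(-12))**2 = (-18)**2 = 324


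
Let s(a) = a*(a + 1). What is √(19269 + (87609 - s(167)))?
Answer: 3*√8758 ≈ 280.75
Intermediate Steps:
s(a) = a*(1 + a)
√(19269 + (87609 - s(167))) = √(19269 + (87609 - 167*(1 + 167))) = √(19269 + (87609 - 167*168)) = √(19269 + (87609 - 1*28056)) = √(19269 + (87609 - 28056)) = √(19269 + 59553) = √78822 = 3*√8758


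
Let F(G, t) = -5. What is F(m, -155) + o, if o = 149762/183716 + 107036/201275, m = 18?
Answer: -67539808587/18488718950 ≈ -3.6530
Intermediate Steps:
o = 24903786163/18488718950 (o = 149762*(1/183716) + 107036*(1/201275) = 74881/91858 + 107036/201275 = 24903786163/18488718950 ≈ 1.3470)
F(m, -155) + o = -5 + 24903786163/18488718950 = -67539808587/18488718950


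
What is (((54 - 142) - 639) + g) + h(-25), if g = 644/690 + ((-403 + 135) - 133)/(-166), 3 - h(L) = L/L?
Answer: -1796911/2490 ≈ -721.65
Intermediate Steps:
h(L) = 2 (h(L) = 3 - L/L = 3 - 1*1 = 3 - 1 = 2)
g = 8339/2490 (g = 644*(1/690) + (-268 - 133)*(-1/166) = 14/15 - 401*(-1/166) = 14/15 + 401/166 = 8339/2490 ≈ 3.3490)
(((54 - 142) - 639) + g) + h(-25) = (((54 - 142) - 639) + 8339/2490) + 2 = ((-88 - 639) + 8339/2490) + 2 = (-727 + 8339/2490) + 2 = -1801891/2490 + 2 = -1796911/2490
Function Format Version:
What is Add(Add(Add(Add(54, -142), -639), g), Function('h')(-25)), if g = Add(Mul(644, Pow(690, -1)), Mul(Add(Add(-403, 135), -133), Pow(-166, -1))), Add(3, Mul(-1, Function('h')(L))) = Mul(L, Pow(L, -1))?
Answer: Rational(-1796911, 2490) ≈ -721.65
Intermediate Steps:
Function('h')(L) = 2 (Function('h')(L) = Add(3, Mul(-1, Mul(L, Pow(L, -1)))) = Add(3, Mul(-1, 1)) = Add(3, -1) = 2)
g = Rational(8339, 2490) (g = Add(Mul(644, Rational(1, 690)), Mul(Add(-268, -133), Rational(-1, 166))) = Add(Rational(14, 15), Mul(-401, Rational(-1, 166))) = Add(Rational(14, 15), Rational(401, 166)) = Rational(8339, 2490) ≈ 3.3490)
Add(Add(Add(Add(54, -142), -639), g), Function('h')(-25)) = Add(Add(Add(Add(54, -142), -639), Rational(8339, 2490)), 2) = Add(Add(Add(-88, -639), Rational(8339, 2490)), 2) = Add(Add(-727, Rational(8339, 2490)), 2) = Add(Rational(-1801891, 2490), 2) = Rational(-1796911, 2490)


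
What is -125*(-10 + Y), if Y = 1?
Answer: 1125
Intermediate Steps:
-125*(-10 + Y) = -125*(-10 + 1) = -125*(-9) = 1125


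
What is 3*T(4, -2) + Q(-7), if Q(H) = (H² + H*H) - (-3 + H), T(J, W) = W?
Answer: 102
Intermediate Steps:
Q(H) = 3 - H + 2*H² (Q(H) = (H² + H²) + (3 - H) = 2*H² + (3 - H) = 3 - H + 2*H²)
3*T(4, -2) + Q(-7) = 3*(-2) + (3 - 1*(-7) + 2*(-7)²) = -6 + (3 + 7 + 2*49) = -6 + (3 + 7 + 98) = -6 + 108 = 102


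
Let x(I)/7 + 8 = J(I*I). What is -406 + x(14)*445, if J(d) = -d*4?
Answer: -2467486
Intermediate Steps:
J(d) = -4*d
x(I) = -56 - 28*I² (x(I) = -56 + 7*(-4*I*I) = -56 + 7*(-4*I²) = -56 - 28*I²)
-406 + x(14)*445 = -406 + (-56 - 28*14²)*445 = -406 + (-56 - 28*196)*445 = -406 + (-56 - 5488)*445 = -406 - 5544*445 = -406 - 2467080 = -2467486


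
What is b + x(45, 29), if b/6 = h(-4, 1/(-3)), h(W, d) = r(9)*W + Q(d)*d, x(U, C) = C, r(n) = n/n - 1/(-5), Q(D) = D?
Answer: 13/15 ≈ 0.86667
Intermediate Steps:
r(n) = 6/5 (r(n) = 1 - 1*(-⅕) = 1 + ⅕ = 6/5)
h(W, d) = d² + 6*W/5 (h(W, d) = 6*W/5 + d*d = 6*W/5 + d² = d² + 6*W/5)
b = -422/15 (b = 6*((1/(-3))² + (6/5)*(-4)) = 6*((-⅓)² - 24/5) = 6*(⅑ - 24/5) = 6*(-211/45) = -422/15 ≈ -28.133)
b + x(45, 29) = -422/15 + 29 = 13/15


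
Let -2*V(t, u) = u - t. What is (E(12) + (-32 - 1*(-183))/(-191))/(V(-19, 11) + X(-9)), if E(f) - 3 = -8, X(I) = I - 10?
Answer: 553/3247 ≈ 0.17031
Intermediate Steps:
V(t, u) = t/2 - u/2 (V(t, u) = -(u - t)/2 = t/2 - u/2)
X(I) = -10 + I
E(f) = -5 (E(f) = 3 - 8 = -5)
(E(12) + (-32 - 1*(-183))/(-191))/(V(-19, 11) + X(-9)) = (-5 + (-32 - 1*(-183))/(-191))/(((½)*(-19) - ½*11) + (-10 - 9)) = (-5 + (-32 + 183)*(-1/191))/((-19/2 - 11/2) - 19) = (-5 + 151*(-1/191))/(-15 - 19) = (-5 - 151/191)/(-34) = -1106/191*(-1/34) = 553/3247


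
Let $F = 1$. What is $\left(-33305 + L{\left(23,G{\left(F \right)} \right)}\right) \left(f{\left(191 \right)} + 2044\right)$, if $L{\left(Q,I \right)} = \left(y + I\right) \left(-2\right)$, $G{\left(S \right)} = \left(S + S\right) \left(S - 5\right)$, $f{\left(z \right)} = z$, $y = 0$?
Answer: $-74400915$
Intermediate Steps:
$G{\left(S \right)} = 2 S \left(-5 + S\right)$
$L{\left(Q,I \right)} = - 2 I$ ($L{\left(Q,I \right)} = \left(0 + I\right) \left(-2\right) = I \left(-2\right) = - 2 I$)
$\left(-33305 + L{\left(23,G{\left(F \right)} \right)}\right) \left(f{\left(191 \right)} + 2044\right) = \left(-33305 - 2 \cdot 2 \cdot 1 \left(-5 + 1\right)\right) \left(191 + 2044\right) = \left(-33305 - 2 \cdot 2 \cdot 1 \left(-4\right)\right) 2235 = \left(-33305 - -16\right) 2235 = \left(-33305 + 16\right) 2235 = \left(-33289\right) 2235 = -74400915$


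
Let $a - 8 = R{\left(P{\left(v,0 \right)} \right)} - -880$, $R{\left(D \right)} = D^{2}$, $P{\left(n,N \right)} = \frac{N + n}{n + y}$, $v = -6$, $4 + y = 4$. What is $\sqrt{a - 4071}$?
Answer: $i \sqrt{3182} \approx 56.409 i$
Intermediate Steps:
$y = 0$ ($y = -4 + 4 = 0$)
$P{\left(n,N \right)} = \frac{N + n}{n}$ ($P{\left(n,N \right)} = \frac{N + n}{n + 0} = \frac{N + n}{n}$)
$a = 889$ ($a = 8 + \left(\left(\frac{0 - 6}{-6}\right)^{2} - -880\right) = 8 + \left(\left(\left(- \frac{1}{6}\right) \left(-6\right)\right)^{2} + 880\right) = 8 + \left(1^{2} + 880\right) = 8 + \left(1 + 880\right) = 8 + 881 = 889$)
$\sqrt{a - 4071} = \sqrt{889 - 4071} = \sqrt{-3182} = i \sqrt{3182}$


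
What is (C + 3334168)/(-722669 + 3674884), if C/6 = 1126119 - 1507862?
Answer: 208742/590443 ≈ 0.35353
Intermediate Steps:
C = -2290458 (C = 6*(1126119 - 1507862) = 6*(-381743) = -2290458)
(C + 3334168)/(-722669 + 3674884) = (-2290458 + 3334168)/(-722669 + 3674884) = 1043710/2952215 = 1043710*(1/2952215) = 208742/590443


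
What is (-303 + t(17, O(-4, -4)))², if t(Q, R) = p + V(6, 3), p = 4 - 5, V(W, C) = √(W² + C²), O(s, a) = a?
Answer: 92461 - 1824*√5 ≈ 88382.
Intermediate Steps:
V(W, C) = √(C² + W²)
p = -1
t(Q, R) = -1 + 3*√5 (t(Q, R) = -1 + √(3² + 6²) = -1 + √(9 + 36) = -1 + √45 = -1 + 3*√5)
(-303 + t(17, O(-4, -4)))² = (-303 + (-1 + 3*√5))² = (-304 + 3*√5)²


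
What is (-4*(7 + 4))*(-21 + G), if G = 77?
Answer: -2464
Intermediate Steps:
(-4*(7 + 4))*(-21 + G) = (-4*(7 + 4))*(-21 + 77) = -4*11*56 = -44*56 = -2464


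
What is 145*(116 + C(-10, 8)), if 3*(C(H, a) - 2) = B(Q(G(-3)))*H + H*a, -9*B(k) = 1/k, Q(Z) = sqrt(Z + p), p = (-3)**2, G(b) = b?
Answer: 39730/3 + 725*sqrt(6)/81 ≈ 13265.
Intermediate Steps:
p = 9
Q(Z) = sqrt(9 + Z) (Q(Z) = sqrt(Z + 9) = sqrt(9 + Z))
B(k) = -1/(9*k)
C(H, a) = 2 - H*sqrt(6)/162 + H*a/3 (C(H, a) = 2 + ((-1/(9*sqrt(9 - 3)))*H + H*a)/3 = 2 + ((-sqrt(6)/6/9)*H + H*a)/3 = 2 + ((-sqrt(6)/54)*H + H*a)/3 = 2 + (-H*sqrt(6)/54 + H*a)/3 = 2 + (H*a - H*sqrt(6)/54)/3 = 2 + (-H*sqrt(6)/162 + H*a/3) = 2 - H*sqrt(6)/162 + H*a/3)
145*(116 + C(-10, 8)) = 145*(116 + (2 - 1/162*(-10)*sqrt(6) + (1/3)*(-10)*8)) = 145*(116 + (2 + 5*sqrt(6)/81 - 80/3)) = 145*(116 + (-74/3 + 5*sqrt(6)/81)) = 145*(274/3 + 5*sqrt(6)/81) = 39730/3 + 725*sqrt(6)/81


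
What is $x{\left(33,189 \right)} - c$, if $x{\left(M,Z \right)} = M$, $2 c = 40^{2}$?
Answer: $-767$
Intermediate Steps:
$c = 800$ ($c = \frac{40^{2}}{2} = \frac{1}{2} \cdot 1600 = 800$)
$x{\left(33,189 \right)} - c = 33 - 800 = -767$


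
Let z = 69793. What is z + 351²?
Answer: 192994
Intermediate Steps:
z + 351² = 69793 + 351² = 69793 + 123201 = 192994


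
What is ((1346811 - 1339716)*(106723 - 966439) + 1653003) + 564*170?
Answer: -6097936137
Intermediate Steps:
((1346811 - 1339716)*(106723 - 966439) + 1653003) + 564*170 = (7095*(-859716) + 1653003) + 95880 = (-6099685020 + 1653003) + 95880 = -6098032017 + 95880 = -6097936137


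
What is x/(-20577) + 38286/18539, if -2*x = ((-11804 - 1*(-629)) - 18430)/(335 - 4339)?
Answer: 6309339511271/3054867840024 ≈ 2.0653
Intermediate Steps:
x = -29605/8008 (x = -((-11804 - 1*(-629)) - 18430)/(2*(335 - 4339)) = -((-11804 + 629) - 18430)/(2*(-4004)) = -(-11175 - 18430)*(-1)/(2*4004) = -(-29605)*(-1)/(2*4004) = -½*29605/4004 = -29605/8008 ≈ -3.6969)
x/(-20577) + 38286/18539 = -29605/8008/(-20577) + 38286/18539 = -29605/8008*(-1/20577) + 38286*(1/18539) = 29605/164780616 + 38286/18539 = 6309339511271/3054867840024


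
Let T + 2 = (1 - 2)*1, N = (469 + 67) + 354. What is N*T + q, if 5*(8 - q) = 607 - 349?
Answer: -13568/5 ≈ -2713.6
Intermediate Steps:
N = 890 (N = 536 + 354 = 890)
T = -3 (T = -2 + (1 - 2)*1 = -2 - 1*1 = -2 - 1 = -3)
q = -218/5 (q = 8 - (607 - 349)/5 = 8 - ⅕*258 = 8 - 258/5 = -218/5 ≈ -43.600)
N*T + q = 890*(-3) - 218/5 = -2670 - 218/5 = -13568/5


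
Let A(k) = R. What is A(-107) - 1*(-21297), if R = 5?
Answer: 21302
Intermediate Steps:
A(k) = 5
A(-107) - 1*(-21297) = 5 - 1*(-21297) = 5 + 21297 = 21302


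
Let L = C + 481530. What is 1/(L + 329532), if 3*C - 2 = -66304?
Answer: 3/2366884 ≈ 1.2675e-6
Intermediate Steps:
C = -66302/3 (C = ⅔ + (⅓)*(-66304) = ⅔ - 66304/3 = -66302/3 ≈ -22101.)
L = 1378288/3 (L = -66302/3 + 481530 = 1378288/3 ≈ 4.5943e+5)
1/(L + 329532) = 1/(1378288/3 + 329532) = 1/(2366884/3) = 3/2366884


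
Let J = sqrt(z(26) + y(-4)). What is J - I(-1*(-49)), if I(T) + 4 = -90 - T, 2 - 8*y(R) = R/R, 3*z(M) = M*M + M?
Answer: 143 + sqrt(3746)/4 ≈ 158.30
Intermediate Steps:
z(M) = M/3 + M**2/3 (z(M) = (M*M + M)/3 = (M**2 + M)/3 = (M + M**2)/3 = M/3 + M**2/3)
y(R) = 1/8 (y(R) = 1/4 - R/(8*R) = 1/4 - 1/8*1 = 1/4 - 1/8 = 1/8)
I(T) = -94 - T (I(T) = -4 + (-90 - T) = -94 - T)
J = sqrt(3746)/4 (J = sqrt((1/3)*26*(1 + 26) + 1/8) = sqrt((1/3)*26*27 + 1/8) = sqrt(234 + 1/8) = sqrt(1873/8) = sqrt(3746)/4 ≈ 15.301)
J - I(-1*(-49)) = sqrt(3746)/4 - (-94 - (-1)*(-49)) = sqrt(3746)/4 - (-94 - 1*49) = sqrt(3746)/4 - (-94 - 49) = sqrt(3746)/4 - 1*(-143) = sqrt(3746)/4 + 143 = 143 + sqrt(3746)/4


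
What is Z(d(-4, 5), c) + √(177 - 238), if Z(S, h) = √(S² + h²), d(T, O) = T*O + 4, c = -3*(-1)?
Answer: √265 + I*√61 ≈ 16.279 + 7.8102*I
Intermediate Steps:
c = 3
d(T, O) = 4 + O*T (d(T, O) = O*T + 4 = 4 + O*T)
Z(d(-4, 5), c) + √(177 - 238) = √((4 + 5*(-4))² + 3²) + √(177 - 238) = √((4 - 20)² + 9) + √(-61) = √((-16)² + 9) + I*√61 = √(256 + 9) + I*√61 = √265 + I*√61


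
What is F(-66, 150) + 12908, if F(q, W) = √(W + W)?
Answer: 12908 + 10*√3 ≈ 12925.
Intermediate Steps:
F(q, W) = √2*√W (F(q, W) = √(2*W) = √2*√W)
F(-66, 150) + 12908 = √2*√150 + 12908 = √2*(5*√6) + 12908 = 10*√3 + 12908 = 12908 + 10*√3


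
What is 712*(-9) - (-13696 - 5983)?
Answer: 13271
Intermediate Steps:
712*(-9) - (-13696 - 5983) = -6408 - 1*(-19679) = -6408 + 19679 = 13271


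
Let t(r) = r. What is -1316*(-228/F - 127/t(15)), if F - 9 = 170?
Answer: 34417348/2685 ≈ 12818.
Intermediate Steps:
F = 179 (F = 9 + 170 = 179)
-1316*(-228/F - 127/t(15)) = -1316*(-228/179 - 127/15) = -1316*(-26153/2685) = 34417348/2685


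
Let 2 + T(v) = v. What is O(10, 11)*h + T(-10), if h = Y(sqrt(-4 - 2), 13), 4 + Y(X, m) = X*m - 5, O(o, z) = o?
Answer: -102 + 130*I*sqrt(6) ≈ -102.0 + 318.43*I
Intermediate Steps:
T(v) = -2 + v
Y(X, m) = -9 + X*m (Y(X, m) = -4 + (X*m - 5) = -4 + (-5 + X*m) = -9 + X*m)
h = -9 + 13*I*sqrt(6) (h = -9 + sqrt(-4 - 2)*13 = -9 + sqrt(-6)*13 = -9 + (I*sqrt(6))*13 = -9 + 13*I*sqrt(6) ≈ -9.0 + 31.843*I)
O(10, 11)*h + T(-10) = 10*(-9 + 13*I*sqrt(6)) + (-2 - 10) = (-90 + 130*I*sqrt(6)) - 12 = -102 + 130*I*sqrt(6)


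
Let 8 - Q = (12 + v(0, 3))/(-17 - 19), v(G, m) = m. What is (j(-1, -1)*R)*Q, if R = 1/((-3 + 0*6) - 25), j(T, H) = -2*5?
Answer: 505/168 ≈ 3.0060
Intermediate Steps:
j(T, H) = -10
Q = 101/12 (Q = 8 - (12 + 3)/(-17 - 19) = 8 - 15/(-36) = 8 - 15*(-1)/36 = 8 - 1*(-5/12) = 8 + 5/12 = 101/12 ≈ 8.4167)
R = -1/28 (R = 1/((-3 + 0) - 25) = 1/(-3 - 25) = 1/(-28) = -1/28 ≈ -0.035714)
(j(-1, -1)*R)*Q = -10*(-1/28)*(101/12) = (5/14)*(101/12) = 505/168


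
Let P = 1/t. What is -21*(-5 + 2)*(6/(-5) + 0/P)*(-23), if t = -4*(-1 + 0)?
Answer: 8694/5 ≈ 1738.8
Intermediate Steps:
t = 4 (t = -4*(-1) = 4)
P = ¼ (P = 1/4 = ¼ ≈ 0.25000)
-21*(-5 + 2)*(6/(-5) + 0/P)*(-23) = -21*(-5 + 2)*(6/(-5) + 0/(¼))*(-23) = -(-63)*(6*(-⅕) + 0*4)*(-23) = -(-63)*(-6/5 + 0)*(-23) = -(-63)*(-6)/5*(-23) = -21*18/5*(-23) = -378/5*(-23) = 8694/5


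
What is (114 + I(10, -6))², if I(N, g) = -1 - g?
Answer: 14161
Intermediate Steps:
(114 + I(10, -6))² = (114 + (-1 - 1*(-6)))² = (114 + (-1 + 6))² = (114 + 5)² = 119² = 14161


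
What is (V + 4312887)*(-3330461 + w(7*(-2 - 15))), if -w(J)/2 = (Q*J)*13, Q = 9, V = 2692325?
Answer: -23135518229380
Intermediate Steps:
w(J) = -234*J (w(J) = -2*9*J*13 = -234*J)
(V + 4312887)*(-3330461 + w(7*(-2 - 15))) = (2692325 + 4312887)*(-3330461 - 1638*(-2 - 15)) = 7005212*(-3330461 - 1638*(-17)) = 7005212*(-3330461 - 234*(-119)) = 7005212*(-3330461 + 27846) = 7005212*(-3302615) = -23135518229380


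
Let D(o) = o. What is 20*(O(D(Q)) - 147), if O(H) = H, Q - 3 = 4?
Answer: -2800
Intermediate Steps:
Q = 7 (Q = 3 + 4 = 7)
20*(O(D(Q)) - 147) = 20*(7 - 147) = 20*(-140) = -2800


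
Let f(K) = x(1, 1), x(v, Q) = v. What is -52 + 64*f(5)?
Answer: 12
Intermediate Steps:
f(K) = 1
-52 + 64*f(5) = -52 + 64*1 = -52 + 64 = 12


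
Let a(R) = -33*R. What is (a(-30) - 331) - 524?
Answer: 135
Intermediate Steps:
(a(-30) - 331) - 524 = (-33*(-30) - 331) - 524 = (990 - 331) - 524 = 659 - 524 = 135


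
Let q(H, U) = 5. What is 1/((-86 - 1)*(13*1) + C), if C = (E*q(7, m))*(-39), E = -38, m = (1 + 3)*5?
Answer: 1/6279 ≈ 0.00015926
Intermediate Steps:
m = 20 (m = 4*5 = 20)
C = 7410 (C = -38*5*(-39) = -190*(-39) = 7410)
1/((-86 - 1)*(13*1) + C) = 1/((-86 - 1)*(13*1) + 7410) = 1/(-87*13 + 7410) = 1/(-1131 + 7410) = 1/6279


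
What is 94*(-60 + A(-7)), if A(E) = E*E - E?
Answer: -376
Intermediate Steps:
A(E) = E² - E
94*(-60 + A(-7)) = 94*(-60 - 7*(-1 - 7)) = 94*(-60 - 7*(-8)) = 94*(-60 + 56) = 94*(-4) = -376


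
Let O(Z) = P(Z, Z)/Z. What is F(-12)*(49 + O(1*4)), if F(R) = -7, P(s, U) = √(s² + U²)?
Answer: -343 - 7*√2 ≈ -352.90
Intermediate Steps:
P(s, U) = √(U² + s²)
O(Z) = √2*√(Z²)/Z (O(Z) = √(Z² + Z²)/Z = √(2*Z²)/Z = (√2*√(Z²))/Z = √2*√(Z²)/Z)
F(-12)*(49 + O(1*4)) = -7*(49 + √2*√((1*4)²)/((1*4))) = -7*(49 + √2*√(4²)/4) = -7*(49 + √2*(¼)*√16) = -7*(49 + √2*(¼)*4) = -7*(49 + √2) = -343 - 7*√2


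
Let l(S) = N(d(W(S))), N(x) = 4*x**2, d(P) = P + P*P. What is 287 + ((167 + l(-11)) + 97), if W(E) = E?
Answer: 48951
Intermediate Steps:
d(P) = P + P**2
l(S) = 4*S**2*(1 + S)**2 (l(S) = 4*(S*(1 + S))**2 = 4*(S**2*(1 + S)**2) = 4*S**2*(1 + S)**2)
287 + ((167 + l(-11)) + 97) = 287 + ((167 + 4*(-11)**2*(1 - 11)**2) + 97) = 287 + ((167 + 4*121*(-10)**2) + 97) = 287 + ((167 + 4*121*100) + 97) = 287 + ((167 + 48400) + 97) = 287 + (48567 + 97) = 287 + 48664 = 48951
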